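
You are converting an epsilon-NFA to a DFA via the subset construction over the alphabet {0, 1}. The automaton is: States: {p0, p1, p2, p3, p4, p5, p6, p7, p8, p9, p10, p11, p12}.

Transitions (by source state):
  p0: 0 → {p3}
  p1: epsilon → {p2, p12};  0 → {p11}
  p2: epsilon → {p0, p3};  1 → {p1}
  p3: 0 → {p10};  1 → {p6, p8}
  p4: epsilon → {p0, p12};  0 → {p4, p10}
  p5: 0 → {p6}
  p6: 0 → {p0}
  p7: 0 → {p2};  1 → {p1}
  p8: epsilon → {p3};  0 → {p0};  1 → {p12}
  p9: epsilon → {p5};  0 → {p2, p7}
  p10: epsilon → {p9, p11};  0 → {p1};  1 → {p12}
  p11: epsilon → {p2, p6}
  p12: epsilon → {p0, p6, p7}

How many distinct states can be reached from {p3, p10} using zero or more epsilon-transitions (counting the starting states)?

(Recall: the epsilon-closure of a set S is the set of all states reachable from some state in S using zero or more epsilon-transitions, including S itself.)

Start with {p3, p10}.
From p10 via epsilon: add p9, p11.
From p9 via epsilon: add p5.
From p11 via epsilon: add p2, p6.
From p2 via epsilon: add p0.
epsilon-closure = {p0, p2, p3, p5, p6, p9, p10, p11}, which has 8 states.

8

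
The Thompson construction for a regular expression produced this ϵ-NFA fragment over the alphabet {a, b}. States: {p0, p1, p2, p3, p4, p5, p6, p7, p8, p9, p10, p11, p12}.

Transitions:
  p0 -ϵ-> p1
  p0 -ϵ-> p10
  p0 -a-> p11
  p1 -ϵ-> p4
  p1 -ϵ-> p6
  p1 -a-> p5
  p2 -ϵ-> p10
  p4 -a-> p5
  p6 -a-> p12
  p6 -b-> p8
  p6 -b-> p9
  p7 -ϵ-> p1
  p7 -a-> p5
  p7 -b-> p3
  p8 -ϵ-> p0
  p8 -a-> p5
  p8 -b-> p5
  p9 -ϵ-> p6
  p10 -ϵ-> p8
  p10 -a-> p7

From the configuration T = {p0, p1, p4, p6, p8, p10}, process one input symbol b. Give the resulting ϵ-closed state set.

{p0, p1, p4, p5, p6, p8, p9, p10}

p6 on b → {p8, p9}.
p8 on b → {p5}.
No b-transition from p0, p1, p4, p10.
Union after reading b: {p5, p8, p9}.
Now take the ϵ-closure:
From p8 via ϵ: add p0.
From p9 via ϵ: add p6.
From p0 via ϵ: add p1, p10.
From p1 via ϵ: add p4.
No new states can be added; the closed set is {p0, p1, p4, p5, p6, p8, p9, p10}.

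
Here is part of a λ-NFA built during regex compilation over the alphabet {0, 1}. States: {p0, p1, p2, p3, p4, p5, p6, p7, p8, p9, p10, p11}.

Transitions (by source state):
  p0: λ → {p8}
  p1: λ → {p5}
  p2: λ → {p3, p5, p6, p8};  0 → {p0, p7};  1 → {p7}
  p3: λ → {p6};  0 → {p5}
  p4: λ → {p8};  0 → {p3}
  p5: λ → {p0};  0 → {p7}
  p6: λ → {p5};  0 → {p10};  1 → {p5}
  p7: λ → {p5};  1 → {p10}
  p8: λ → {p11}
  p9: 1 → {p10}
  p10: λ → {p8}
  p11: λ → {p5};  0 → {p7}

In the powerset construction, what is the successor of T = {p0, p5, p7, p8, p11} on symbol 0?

p5 on 0 → {p7}.
p11 on 0 → {p7}.
No 0-transition from p0, p7, p8.
Union after reading 0: {p7}.
Now take the λ-closure:
From p7 via λ: add p5.
From p5 via λ: add p0.
From p0 via λ: add p8.
From p8 via λ: add p11.
No new states can be added; the closed set is {p0, p5, p7, p8, p11}.

{p0, p5, p7, p8, p11}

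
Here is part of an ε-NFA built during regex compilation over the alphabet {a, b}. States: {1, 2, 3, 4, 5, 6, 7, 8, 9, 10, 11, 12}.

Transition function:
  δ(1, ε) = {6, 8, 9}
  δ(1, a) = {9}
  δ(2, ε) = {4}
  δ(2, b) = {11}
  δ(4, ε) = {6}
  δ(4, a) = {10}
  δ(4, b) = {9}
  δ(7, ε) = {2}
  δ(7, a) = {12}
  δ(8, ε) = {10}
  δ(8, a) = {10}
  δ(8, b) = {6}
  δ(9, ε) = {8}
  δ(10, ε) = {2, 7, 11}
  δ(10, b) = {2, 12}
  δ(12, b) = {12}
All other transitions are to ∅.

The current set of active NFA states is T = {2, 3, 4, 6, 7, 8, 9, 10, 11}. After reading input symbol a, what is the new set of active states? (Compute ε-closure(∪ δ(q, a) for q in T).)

4 on a → {10}.
7 on a → {12}.
8 on a → {10}.
No a-transition from 2, 3, 6, 9, 10, 11.
Union after reading a: {10, 12}.
Now take the ε-closure:
From 10 via ε: add 2, 7, 11.
From 2 via ε: add 4.
From 4 via ε: add 6.
No new states can be added; the closed set is {2, 4, 6, 7, 10, 11, 12}.

{2, 4, 6, 7, 10, 11, 12}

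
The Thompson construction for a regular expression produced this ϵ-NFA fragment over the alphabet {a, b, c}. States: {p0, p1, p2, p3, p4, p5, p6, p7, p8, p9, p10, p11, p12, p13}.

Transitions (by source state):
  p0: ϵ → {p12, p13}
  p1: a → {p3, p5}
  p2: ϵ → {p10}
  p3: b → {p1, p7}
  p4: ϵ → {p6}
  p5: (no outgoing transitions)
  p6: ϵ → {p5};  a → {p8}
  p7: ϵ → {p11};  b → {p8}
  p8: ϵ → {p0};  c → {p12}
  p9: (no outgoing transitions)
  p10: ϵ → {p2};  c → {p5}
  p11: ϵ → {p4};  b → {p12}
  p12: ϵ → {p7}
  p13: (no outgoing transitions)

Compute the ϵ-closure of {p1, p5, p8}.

Start with {p1, p5, p8}.
From p8 via ϵ: add p0.
From p0 via ϵ: add p12, p13.
From p12 via ϵ: add p7.
From p7 via ϵ: add p11.
From p11 via ϵ: add p4.
From p4 via ϵ: add p6.
No new states can be added; the closed set is {p0, p1, p4, p5, p6, p7, p8, p11, p12, p13}.

{p0, p1, p4, p5, p6, p7, p8, p11, p12, p13}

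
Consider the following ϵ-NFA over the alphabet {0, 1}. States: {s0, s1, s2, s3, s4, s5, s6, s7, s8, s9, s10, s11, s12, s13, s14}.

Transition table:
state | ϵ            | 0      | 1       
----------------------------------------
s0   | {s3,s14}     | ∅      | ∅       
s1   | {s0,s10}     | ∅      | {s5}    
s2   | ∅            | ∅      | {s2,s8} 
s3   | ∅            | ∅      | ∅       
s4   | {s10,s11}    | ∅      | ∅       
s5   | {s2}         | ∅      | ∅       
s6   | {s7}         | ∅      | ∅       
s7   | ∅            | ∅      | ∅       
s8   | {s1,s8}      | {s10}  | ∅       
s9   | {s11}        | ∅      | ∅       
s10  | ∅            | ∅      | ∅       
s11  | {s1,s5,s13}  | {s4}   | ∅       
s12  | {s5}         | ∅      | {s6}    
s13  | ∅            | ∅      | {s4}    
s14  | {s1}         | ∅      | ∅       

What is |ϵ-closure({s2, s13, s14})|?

7

Start with {s2, s13, s14}.
From s14 via ϵ: add s1.
From s1 via ϵ: add s0, s10.
From s0 via ϵ: add s3.
ϵ-closure = {s0, s1, s2, s3, s10, s13, s14}, which has 7 states.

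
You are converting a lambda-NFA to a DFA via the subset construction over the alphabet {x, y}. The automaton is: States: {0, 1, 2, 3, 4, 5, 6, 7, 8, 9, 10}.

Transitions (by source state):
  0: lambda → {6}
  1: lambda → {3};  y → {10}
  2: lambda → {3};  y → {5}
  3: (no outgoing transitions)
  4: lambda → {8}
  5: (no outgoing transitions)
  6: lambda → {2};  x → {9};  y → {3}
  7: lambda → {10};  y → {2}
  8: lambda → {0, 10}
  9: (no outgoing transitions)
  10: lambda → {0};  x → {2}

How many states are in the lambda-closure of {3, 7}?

6

Start with {3, 7}.
From 7 via lambda: add 10.
From 10 via lambda: add 0.
From 0 via lambda: add 6.
From 6 via lambda: add 2.
lambda-closure = {0, 2, 3, 6, 7, 10}, which has 6 states.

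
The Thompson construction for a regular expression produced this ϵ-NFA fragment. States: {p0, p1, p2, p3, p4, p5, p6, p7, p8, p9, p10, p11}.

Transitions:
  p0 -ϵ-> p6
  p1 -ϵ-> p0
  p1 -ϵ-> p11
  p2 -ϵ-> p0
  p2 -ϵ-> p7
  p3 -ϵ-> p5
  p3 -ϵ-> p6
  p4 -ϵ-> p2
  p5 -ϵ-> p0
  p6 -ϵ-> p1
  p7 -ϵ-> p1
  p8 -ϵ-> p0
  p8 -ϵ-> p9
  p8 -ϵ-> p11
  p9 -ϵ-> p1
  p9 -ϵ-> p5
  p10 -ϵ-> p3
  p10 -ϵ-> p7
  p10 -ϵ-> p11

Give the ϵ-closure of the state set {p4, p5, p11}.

Start with {p4, p5, p11}.
From p4 via ϵ: add p2.
From p5 via ϵ: add p0.
From p0 via ϵ: add p6.
From p2 via ϵ: add p7.
From p6 via ϵ: add p1.
No new states can be added; the closed set is {p0, p1, p2, p4, p5, p6, p7, p11}.

{p0, p1, p2, p4, p5, p6, p7, p11}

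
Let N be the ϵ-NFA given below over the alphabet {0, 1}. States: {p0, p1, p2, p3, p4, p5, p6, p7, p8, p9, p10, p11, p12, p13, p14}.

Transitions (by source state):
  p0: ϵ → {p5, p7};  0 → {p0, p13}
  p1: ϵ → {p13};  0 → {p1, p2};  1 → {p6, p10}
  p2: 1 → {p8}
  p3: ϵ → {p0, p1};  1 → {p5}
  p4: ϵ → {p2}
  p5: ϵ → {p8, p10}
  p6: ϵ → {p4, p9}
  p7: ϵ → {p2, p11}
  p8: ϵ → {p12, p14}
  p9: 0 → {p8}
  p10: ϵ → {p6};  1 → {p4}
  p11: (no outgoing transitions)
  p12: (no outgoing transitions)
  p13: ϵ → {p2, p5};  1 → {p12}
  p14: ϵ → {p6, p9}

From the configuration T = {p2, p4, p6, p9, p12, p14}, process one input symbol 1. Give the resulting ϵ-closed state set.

{p2, p4, p6, p8, p9, p12, p14}

p2 on 1 → {p8}.
No 1-transition from p4, p6, p9, p12, p14.
Union after reading 1: {p8}.
Now take the ϵ-closure:
From p8 via ϵ: add p12, p14.
From p14 via ϵ: add p6, p9.
From p6 via ϵ: add p4.
From p4 via ϵ: add p2.
No new states can be added; the closed set is {p2, p4, p6, p8, p9, p12, p14}.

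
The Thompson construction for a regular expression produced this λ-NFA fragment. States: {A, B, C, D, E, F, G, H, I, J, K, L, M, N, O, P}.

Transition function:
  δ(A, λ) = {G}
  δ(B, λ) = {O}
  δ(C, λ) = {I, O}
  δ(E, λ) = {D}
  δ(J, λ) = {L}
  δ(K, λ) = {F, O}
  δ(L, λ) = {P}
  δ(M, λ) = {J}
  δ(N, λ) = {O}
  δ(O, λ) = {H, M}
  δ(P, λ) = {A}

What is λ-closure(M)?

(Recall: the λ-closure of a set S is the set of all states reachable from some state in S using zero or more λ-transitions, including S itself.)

Start with {M}.
From M via λ: add J.
From J via λ: add L.
From L via λ: add P.
From P via λ: add A.
From A via λ: add G.
No new states can be added; the closed set is {A, G, J, L, M, P}.

{A, G, J, L, M, P}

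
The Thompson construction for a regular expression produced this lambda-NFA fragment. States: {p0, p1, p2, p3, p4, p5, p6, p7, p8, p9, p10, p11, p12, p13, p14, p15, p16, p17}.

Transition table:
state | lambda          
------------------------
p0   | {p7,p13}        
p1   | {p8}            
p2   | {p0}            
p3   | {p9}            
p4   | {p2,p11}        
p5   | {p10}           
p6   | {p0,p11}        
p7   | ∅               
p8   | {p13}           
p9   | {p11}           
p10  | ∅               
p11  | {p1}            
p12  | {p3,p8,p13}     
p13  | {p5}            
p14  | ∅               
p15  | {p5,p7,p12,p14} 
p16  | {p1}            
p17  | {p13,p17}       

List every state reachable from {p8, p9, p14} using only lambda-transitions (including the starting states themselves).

{p1, p5, p8, p9, p10, p11, p13, p14}

Start with {p8, p9, p14}.
From p8 via lambda: add p13.
From p9 via lambda: add p11.
From p11 via lambda: add p1.
From p13 via lambda: add p5.
From p5 via lambda: add p10.
No new states can be added; the closed set is {p1, p5, p8, p9, p10, p11, p13, p14}.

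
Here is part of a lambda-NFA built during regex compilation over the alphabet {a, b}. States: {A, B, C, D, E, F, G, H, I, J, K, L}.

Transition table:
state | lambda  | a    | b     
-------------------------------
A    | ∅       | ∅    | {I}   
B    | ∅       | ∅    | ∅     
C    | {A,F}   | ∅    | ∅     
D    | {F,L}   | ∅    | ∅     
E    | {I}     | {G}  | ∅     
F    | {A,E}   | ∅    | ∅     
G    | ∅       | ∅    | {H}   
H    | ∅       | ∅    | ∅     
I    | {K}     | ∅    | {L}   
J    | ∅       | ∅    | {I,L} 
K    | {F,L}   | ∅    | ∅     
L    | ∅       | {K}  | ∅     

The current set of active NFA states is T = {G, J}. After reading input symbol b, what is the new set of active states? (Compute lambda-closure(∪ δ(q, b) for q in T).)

{A, E, F, H, I, K, L}

G on b → {H}.
J on b → {I, L}.
Union after reading b: {H, I, L}.
Now take the lambda-closure:
From I via lambda: add K.
From K via lambda: add F.
From F via lambda: add A, E.
No new states can be added; the closed set is {A, E, F, H, I, K, L}.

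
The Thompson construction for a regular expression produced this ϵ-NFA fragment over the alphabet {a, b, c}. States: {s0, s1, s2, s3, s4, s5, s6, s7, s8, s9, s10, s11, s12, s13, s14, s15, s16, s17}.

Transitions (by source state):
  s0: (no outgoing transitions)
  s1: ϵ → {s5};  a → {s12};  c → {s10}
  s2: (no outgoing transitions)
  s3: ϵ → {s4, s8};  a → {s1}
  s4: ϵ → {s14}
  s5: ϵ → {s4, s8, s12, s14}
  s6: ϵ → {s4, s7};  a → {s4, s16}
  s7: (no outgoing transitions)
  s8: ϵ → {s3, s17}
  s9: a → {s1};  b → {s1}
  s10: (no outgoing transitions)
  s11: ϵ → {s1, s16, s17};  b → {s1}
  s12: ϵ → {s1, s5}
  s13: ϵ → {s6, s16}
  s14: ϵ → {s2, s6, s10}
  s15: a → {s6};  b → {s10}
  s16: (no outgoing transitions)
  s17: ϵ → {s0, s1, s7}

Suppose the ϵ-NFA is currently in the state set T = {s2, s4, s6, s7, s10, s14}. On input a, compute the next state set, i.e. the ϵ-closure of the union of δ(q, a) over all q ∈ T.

s6 on a → {s4, s16}.
No a-transition from s2, s4, s7, s10, s14.
Union after reading a: {s4, s16}.
Now take the ϵ-closure:
From s4 via ϵ: add s14.
From s14 via ϵ: add s2, s6, s10.
From s6 via ϵ: add s7.
No new states can be added; the closed set is {s2, s4, s6, s7, s10, s14, s16}.

{s2, s4, s6, s7, s10, s14, s16}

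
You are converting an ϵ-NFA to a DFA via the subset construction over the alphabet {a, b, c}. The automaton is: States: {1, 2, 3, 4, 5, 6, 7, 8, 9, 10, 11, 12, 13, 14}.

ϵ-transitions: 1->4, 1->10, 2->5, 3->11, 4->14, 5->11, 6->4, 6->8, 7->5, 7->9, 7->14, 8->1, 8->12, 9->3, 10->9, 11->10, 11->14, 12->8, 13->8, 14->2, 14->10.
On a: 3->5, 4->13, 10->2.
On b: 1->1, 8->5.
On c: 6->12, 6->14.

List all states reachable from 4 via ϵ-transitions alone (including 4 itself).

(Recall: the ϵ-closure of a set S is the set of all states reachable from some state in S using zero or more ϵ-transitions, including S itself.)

{2, 3, 4, 5, 9, 10, 11, 14}

Start with {4}.
From 4 via ϵ: add 14.
From 14 via ϵ: add 2, 10.
From 2 via ϵ: add 5.
From 10 via ϵ: add 9.
From 5 via ϵ: add 11.
From 9 via ϵ: add 3.
No new states can be added; the closed set is {2, 3, 4, 5, 9, 10, 11, 14}.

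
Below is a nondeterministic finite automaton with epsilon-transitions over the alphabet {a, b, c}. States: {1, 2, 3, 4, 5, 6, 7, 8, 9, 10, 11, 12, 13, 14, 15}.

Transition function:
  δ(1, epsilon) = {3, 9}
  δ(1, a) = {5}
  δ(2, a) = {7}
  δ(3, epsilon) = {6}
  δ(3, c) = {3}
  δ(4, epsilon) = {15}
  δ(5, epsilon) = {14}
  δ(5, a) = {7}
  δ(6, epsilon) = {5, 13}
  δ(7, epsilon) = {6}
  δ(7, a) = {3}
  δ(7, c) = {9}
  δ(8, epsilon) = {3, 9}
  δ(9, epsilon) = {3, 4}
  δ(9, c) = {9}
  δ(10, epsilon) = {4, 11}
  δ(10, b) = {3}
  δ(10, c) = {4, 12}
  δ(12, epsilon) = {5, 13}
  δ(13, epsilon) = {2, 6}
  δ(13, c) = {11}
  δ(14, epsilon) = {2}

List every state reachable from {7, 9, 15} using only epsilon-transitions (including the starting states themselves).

Start with {7, 9, 15}.
From 7 via epsilon: add 6.
From 9 via epsilon: add 3, 4.
From 6 via epsilon: add 5, 13.
From 5 via epsilon: add 14.
From 13 via epsilon: add 2.
No new states can be added; the closed set is {2, 3, 4, 5, 6, 7, 9, 13, 14, 15}.

{2, 3, 4, 5, 6, 7, 9, 13, 14, 15}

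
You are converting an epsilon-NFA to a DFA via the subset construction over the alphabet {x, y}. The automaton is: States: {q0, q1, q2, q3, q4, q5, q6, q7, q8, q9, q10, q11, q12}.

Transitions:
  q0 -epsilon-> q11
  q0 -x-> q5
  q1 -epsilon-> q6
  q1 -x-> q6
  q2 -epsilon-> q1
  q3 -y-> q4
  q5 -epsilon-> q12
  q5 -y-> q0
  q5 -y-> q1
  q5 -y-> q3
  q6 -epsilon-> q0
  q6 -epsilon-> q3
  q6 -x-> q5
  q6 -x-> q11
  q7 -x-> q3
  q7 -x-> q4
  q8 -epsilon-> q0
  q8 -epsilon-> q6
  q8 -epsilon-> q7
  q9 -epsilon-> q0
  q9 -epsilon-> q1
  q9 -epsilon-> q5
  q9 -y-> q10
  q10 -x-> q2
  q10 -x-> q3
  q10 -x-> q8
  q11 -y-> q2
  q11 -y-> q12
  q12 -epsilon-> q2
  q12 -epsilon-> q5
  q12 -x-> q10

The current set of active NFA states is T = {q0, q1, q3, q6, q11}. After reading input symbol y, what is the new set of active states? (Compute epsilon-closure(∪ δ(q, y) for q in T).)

q3 on y → {q4}.
q11 on y → {q2, q12}.
No y-transition from q0, q1, q6.
Union after reading y: {q2, q4, q12}.
Now take the epsilon-closure:
From q2 via epsilon: add q1.
From q12 via epsilon: add q5.
From q1 via epsilon: add q6.
From q6 via epsilon: add q0, q3.
From q0 via epsilon: add q11.
No new states can be added; the closed set is {q0, q1, q2, q3, q4, q5, q6, q11, q12}.

{q0, q1, q2, q3, q4, q5, q6, q11, q12}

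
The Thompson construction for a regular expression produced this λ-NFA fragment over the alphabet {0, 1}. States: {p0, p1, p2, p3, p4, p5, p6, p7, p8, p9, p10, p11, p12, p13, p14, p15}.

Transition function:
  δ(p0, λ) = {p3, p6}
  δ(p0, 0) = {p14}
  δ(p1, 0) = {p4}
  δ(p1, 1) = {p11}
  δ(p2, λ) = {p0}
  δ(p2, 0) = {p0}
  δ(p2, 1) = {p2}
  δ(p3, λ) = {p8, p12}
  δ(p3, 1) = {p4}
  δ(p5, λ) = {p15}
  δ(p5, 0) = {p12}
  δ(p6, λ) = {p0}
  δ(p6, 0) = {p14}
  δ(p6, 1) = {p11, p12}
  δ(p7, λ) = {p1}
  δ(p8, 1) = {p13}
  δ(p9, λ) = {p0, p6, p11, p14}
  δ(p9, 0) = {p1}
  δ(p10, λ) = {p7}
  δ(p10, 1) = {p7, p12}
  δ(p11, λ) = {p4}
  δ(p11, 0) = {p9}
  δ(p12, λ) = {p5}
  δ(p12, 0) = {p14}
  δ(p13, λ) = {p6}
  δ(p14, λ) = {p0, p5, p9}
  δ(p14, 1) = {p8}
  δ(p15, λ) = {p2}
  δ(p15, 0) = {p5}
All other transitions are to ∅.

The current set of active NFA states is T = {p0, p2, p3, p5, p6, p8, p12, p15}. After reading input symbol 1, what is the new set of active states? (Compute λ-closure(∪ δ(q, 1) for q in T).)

p2 on 1 → {p2}.
p3 on 1 → {p4}.
p6 on 1 → {p11, p12}.
p8 on 1 → {p13}.
No 1-transition from p0, p5, p12, p15.
Union after reading 1: {p2, p4, p11, p12, p13}.
Now take the λ-closure:
From p2 via λ: add p0.
From p12 via λ: add p5.
From p13 via λ: add p6.
From p0 via λ: add p3.
From p5 via λ: add p15.
From p3 via λ: add p8.
No new states can be added; the closed set is {p0, p2, p3, p4, p5, p6, p8, p11, p12, p13, p15}.

{p0, p2, p3, p4, p5, p6, p8, p11, p12, p13, p15}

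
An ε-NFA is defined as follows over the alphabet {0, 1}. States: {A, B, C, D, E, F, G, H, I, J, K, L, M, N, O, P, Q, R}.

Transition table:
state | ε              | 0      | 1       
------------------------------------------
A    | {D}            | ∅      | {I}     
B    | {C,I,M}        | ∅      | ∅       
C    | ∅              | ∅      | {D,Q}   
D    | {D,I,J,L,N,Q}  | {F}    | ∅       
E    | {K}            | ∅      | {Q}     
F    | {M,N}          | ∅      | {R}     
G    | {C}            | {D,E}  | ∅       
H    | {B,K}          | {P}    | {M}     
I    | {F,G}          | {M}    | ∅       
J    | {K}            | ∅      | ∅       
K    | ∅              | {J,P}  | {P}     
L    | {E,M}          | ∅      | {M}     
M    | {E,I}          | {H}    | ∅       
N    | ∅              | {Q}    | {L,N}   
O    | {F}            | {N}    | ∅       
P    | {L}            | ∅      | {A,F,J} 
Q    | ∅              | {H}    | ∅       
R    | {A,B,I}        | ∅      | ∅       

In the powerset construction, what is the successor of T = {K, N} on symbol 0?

{C, E, F, G, I, J, K, L, M, N, P, Q}

K on 0 → {J, P}.
N on 0 → {Q}.
Union after reading 0: {J, P, Q}.
Now take the ε-closure:
From J via ε: add K.
From P via ε: add L.
From L via ε: add E, M.
From M via ε: add I.
From I via ε: add F, G.
From F via ε: add N.
From G via ε: add C.
No new states can be added; the closed set is {C, E, F, G, I, J, K, L, M, N, P, Q}.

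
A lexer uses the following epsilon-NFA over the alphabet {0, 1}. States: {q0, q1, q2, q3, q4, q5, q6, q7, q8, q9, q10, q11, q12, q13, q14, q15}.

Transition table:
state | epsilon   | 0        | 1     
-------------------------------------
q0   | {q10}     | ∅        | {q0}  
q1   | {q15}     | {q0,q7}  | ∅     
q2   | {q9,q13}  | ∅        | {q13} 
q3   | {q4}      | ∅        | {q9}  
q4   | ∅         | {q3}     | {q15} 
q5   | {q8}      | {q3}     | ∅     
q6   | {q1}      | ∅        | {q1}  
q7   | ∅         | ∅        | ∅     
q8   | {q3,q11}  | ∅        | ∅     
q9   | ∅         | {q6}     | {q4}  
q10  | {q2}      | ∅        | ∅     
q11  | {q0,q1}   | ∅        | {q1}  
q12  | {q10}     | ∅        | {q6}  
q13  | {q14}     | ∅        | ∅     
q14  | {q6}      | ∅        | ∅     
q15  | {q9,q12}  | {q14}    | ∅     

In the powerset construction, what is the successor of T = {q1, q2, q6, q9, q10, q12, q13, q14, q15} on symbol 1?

{q1, q2, q4, q6, q9, q10, q12, q13, q14, q15}

q2 on 1 → {q13}.
q6 on 1 → {q1}.
q9 on 1 → {q4}.
q12 on 1 → {q6}.
No 1-transition from q1, q10, q13, q14, q15.
Union after reading 1: {q1, q4, q6, q13}.
Now take the epsilon-closure:
From q1 via epsilon: add q15.
From q13 via epsilon: add q14.
From q15 via epsilon: add q9, q12.
From q12 via epsilon: add q10.
From q10 via epsilon: add q2.
No new states can be added; the closed set is {q1, q2, q4, q6, q9, q10, q12, q13, q14, q15}.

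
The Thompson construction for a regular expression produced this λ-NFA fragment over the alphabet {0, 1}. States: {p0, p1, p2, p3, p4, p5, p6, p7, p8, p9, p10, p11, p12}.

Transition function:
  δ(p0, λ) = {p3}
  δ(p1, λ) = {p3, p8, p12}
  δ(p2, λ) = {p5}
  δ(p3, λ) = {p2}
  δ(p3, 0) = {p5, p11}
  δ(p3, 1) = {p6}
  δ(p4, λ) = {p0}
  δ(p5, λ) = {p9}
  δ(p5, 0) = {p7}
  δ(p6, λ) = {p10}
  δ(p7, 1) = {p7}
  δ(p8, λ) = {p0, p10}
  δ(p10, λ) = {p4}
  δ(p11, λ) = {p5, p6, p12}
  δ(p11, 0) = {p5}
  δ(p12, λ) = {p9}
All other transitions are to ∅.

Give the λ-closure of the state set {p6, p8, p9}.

Start with {p6, p8, p9}.
From p6 via λ: add p10.
From p8 via λ: add p0.
From p0 via λ: add p3.
From p10 via λ: add p4.
From p3 via λ: add p2.
From p2 via λ: add p5.
No new states can be added; the closed set is {p0, p2, p3, p4, p5, p6, p8, p9, p10}.

{p0, p2, p3, p4, p5, p6, p8, p9, p10}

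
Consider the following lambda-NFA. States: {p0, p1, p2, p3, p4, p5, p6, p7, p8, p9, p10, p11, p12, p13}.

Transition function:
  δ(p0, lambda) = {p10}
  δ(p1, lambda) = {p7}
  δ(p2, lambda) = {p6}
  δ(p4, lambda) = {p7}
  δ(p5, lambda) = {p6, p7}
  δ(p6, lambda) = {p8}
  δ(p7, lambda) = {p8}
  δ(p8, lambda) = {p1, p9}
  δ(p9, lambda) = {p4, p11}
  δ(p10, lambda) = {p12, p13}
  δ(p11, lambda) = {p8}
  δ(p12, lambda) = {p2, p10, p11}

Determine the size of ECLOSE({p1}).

Start with {p1}.
From p1 via lambda: add p7.
From p7 via lambda: add p8.
From p8 via lambda: add p9.
From p9 via lambda: add p4, p11.
lambda-closure = {p1, p4, p7, p8, p9, p11}, which has 6 states.

6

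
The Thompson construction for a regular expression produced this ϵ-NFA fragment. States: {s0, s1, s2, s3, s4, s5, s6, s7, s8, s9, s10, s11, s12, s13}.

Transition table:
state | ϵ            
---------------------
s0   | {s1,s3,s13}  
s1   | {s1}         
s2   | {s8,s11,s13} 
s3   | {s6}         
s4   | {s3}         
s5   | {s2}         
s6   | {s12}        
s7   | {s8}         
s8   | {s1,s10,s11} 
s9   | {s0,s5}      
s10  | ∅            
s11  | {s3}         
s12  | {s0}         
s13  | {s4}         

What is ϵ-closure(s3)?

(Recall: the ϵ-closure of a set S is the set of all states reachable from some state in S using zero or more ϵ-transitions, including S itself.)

{s0, s1, s3, s4, s6, s12, s13}

Start with {s3}.
From s3 via ϵ: add s6.
From s6 via ϵ: add s12.
From s12 via ϵ: add s0.
From s0 via ϵ: add s1, s13.
From s13 via ϵ: add s4.
No new states can be added; the closed set is {s0, s1, s3, s4, s6, s12, s13}.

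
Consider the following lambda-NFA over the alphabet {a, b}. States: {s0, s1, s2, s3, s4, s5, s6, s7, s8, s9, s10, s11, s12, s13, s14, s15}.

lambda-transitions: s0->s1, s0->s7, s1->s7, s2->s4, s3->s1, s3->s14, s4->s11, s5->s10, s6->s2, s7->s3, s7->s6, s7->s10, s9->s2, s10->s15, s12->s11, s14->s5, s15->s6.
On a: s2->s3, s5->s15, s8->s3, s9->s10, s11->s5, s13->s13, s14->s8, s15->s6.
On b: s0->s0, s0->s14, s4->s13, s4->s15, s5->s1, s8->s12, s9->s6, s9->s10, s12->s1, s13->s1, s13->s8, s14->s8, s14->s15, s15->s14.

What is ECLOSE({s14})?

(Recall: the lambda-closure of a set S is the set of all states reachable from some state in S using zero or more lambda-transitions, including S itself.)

{s2, s4, s5, s6, s10, s11, s14, s15}

Start with {s14}.
From s14 via lambda: add s5.
From s5 via lambda: add s10.
From s10 via lambda: add s15.
From s15 via lambda: add s6.
From s6 via lambda: add s2.
From s2 via lambda: add s4.
From s4 via lambda: add s11.
No new states can be added; the closed set is {s2, s4, s5, s6, s10, s11, s14, s15}.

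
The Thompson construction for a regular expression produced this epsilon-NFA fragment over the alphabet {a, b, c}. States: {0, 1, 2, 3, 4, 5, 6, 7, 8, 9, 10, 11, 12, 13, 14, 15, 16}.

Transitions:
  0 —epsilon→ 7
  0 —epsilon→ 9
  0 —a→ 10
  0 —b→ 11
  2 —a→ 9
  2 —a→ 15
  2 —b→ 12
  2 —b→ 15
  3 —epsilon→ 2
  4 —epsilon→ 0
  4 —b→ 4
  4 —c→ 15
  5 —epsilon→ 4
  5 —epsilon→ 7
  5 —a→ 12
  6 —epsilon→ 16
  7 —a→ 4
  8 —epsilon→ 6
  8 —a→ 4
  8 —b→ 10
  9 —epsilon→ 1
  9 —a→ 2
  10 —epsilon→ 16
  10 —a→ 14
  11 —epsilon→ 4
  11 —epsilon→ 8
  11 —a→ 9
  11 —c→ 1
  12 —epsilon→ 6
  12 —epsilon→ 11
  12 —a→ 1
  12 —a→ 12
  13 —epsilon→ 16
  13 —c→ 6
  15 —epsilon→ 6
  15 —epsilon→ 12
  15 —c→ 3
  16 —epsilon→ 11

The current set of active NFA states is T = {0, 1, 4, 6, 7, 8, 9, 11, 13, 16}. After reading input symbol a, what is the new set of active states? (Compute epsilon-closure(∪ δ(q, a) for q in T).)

{0, 1, 2, 4, 6, 7, 8, 9, 10, 11, 16}

0 on a → {10}.
7 on a → {4}.
8 on a → {4}.
9 on a → {2}.
11 on a → {9}.
No a-transition from 1, 4, 6, 13, 16.
Union after reading a: {2, 4, 9, 10}.
Now take the epsilon-closure:
From 4 via epsilon: add 0.
From 9 via epsilon: add 1.
From 10 via epsilon: add 16.
From 0 via epsilon: add 7.
From 16 via epsilon: add 11.
From 11 via epsilon: add 8.
From 8 via epsilon: add 6.
No new states can be added; the closed set is {0, 1, 2, 4, 6, 7, 8, 9, 10, 11, 16}.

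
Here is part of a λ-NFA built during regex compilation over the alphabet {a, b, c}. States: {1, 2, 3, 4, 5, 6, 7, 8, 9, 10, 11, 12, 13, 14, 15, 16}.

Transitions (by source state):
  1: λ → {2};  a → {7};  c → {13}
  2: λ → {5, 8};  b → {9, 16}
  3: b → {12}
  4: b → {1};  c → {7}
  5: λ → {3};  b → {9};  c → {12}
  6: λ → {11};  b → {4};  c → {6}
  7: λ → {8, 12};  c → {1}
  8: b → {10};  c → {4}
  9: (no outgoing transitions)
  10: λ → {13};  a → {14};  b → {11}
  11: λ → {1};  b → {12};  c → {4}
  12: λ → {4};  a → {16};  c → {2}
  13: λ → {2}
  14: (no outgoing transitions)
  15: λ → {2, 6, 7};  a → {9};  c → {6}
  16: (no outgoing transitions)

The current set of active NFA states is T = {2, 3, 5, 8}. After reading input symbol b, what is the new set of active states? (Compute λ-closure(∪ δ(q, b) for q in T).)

{2, 3, 4, 5, 8, 9, 10, 12, 13, 16}

2 on b → {9, 16}.
3 on b → {12}.
5 on b → {9}.
8 on b → {10}.
Union after reading b: {9, 10, 12, 16}.
Now take the λ-closure:
From 10 via λ: add 13.
From 12 via λ: add 4.
From 13 via λ: add 2.
From 2 via λ: add 5, 8.
From 5 via λ: add 3.
No new states can be added; the closed set is {2, 3, 4, 5, 8, 9, 10, 12, 13, 16}.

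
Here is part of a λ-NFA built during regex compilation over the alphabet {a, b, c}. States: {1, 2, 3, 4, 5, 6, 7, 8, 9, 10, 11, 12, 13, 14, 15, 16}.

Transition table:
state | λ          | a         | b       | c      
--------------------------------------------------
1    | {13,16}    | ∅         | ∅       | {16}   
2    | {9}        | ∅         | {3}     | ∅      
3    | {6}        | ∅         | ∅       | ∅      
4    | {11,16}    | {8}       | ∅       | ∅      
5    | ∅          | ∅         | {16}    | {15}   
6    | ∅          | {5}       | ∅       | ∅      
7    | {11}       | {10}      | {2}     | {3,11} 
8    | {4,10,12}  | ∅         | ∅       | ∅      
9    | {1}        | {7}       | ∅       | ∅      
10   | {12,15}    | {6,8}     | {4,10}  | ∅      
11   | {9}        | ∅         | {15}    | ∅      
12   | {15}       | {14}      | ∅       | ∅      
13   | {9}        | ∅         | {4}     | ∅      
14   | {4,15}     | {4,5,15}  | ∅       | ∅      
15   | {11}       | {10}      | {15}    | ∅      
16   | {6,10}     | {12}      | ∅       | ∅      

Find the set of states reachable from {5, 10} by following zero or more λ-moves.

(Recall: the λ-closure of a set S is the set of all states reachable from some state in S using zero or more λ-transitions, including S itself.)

Start with {5, 10}.
From 10 via λ: add 12, 15.
From 15 via λ: add 11.
From 11 via λ: add 9.
From 9 via λ: add 1.
From 1 via λ: add 13, 16.
From 16 via λ: add 6.
No new states can be added; the closed set is {1, 5, 6, 9, 10, 11, 12, 13, 15, 16}.

{1, 5, 6, 9, 10, 11, 12, 13, 15, 16}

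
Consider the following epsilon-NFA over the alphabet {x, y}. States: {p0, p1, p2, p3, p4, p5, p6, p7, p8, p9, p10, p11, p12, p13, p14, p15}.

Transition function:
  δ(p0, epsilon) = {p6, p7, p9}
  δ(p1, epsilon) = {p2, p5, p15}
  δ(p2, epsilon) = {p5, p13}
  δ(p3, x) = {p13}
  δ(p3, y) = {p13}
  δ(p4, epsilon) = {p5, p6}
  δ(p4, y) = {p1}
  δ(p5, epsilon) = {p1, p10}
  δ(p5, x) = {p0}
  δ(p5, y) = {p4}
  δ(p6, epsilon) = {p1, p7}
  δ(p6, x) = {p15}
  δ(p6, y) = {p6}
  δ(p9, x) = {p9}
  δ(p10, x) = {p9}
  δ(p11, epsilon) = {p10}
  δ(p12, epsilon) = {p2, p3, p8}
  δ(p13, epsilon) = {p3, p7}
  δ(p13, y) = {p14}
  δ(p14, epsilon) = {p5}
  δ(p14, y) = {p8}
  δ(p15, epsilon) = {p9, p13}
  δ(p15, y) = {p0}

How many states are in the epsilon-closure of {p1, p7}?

Start with {p1, p7}.
From p1 via epsilon: add p2, p5, p15.
From p2 via epsilon: add p13.
From p5 via epsilon: add p10.
From p15 via epsilon: add p9.
From p13 via epsilon: add p3.
epsilon-closure = {p1, p2, p3, p5, p7, p9, p10, p13, p15}, which has 9 states.

9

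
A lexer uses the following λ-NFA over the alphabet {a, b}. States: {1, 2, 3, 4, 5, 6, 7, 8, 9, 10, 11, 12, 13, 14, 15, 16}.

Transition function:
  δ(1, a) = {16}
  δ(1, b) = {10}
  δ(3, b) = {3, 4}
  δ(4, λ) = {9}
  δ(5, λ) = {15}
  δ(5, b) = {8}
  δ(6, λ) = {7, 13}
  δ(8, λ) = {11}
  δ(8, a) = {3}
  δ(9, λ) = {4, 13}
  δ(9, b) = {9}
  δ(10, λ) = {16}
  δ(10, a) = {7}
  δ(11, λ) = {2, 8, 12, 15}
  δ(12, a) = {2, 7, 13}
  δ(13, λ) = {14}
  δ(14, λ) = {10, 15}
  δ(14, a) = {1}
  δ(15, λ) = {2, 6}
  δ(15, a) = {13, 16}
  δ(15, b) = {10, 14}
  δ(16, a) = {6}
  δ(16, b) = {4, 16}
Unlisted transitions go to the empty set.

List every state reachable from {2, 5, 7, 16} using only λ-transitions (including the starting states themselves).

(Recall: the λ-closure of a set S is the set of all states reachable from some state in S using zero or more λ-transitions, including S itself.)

Start with {2, 5, 7, 16}.
From 5 via λ: add 15.
From 15 via λ: add 6.
From 6 via λ: add 13.
From 13 via λ: add 14.
From 14 via λ: add 10.
No new states can be added; the closed set is {2, 5, 6, 7, 10, 13, 14, 15, 16}.

{2, 5, 6, 7, 10, 13, 14, 15, 16}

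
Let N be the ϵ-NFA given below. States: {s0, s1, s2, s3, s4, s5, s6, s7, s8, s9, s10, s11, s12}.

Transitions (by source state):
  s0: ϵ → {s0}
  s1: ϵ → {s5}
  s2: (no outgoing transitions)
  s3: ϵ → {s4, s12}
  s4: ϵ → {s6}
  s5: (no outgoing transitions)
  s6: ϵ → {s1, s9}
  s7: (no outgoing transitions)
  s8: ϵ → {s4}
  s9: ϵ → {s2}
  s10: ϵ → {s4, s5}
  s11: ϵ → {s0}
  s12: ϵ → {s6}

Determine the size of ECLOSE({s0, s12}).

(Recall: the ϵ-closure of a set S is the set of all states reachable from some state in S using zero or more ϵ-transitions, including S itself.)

7

Start with {s0, s12}.
From s12 via ϵ: add s6.
From s6 via ϵ: add s1, s9.
From s1 via ϵ: add s5.
From s9 via ϵ: add s2.
ϵ-closure = {s0, s1, s2, s5, s6, s9, s12}, which has 7 states.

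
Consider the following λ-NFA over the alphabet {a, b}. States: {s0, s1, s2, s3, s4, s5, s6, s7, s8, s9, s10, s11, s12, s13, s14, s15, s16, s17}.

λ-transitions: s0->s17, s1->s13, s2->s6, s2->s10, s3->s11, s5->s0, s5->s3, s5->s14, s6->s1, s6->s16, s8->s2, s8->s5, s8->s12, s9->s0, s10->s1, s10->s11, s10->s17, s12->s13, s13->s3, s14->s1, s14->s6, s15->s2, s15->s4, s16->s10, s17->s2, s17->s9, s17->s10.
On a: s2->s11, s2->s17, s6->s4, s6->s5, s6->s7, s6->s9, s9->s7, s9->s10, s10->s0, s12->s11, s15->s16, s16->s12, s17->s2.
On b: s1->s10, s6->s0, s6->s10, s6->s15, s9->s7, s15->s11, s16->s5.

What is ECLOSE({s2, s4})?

{s0, s1, s2, s3, s4, s6, s9, s10, s11, s13, s16, s17}

Start with {s2, s4}.
From s2 via λ: add s6, s10.
From s6 via λ: add s1, s16.
From s10 via λ: add s11, s17.
From s1 via λ: add s13.
From s17 via λ: add s9.
From s9 via λ: add s0.
From s13 via λ: add s3.
No new states can be added; the closed set is {s0, s1, s2, s3, s4, s6, s9, s10, s11, s13, s16, s17}.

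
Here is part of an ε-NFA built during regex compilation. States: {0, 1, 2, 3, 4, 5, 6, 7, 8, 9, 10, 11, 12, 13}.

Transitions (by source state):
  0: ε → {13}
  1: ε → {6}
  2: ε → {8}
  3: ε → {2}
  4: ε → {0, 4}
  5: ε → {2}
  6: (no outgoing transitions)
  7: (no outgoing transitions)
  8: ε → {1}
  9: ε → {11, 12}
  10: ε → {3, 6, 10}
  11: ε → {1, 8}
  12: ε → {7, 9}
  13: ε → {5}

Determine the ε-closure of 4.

{0, 1, 2, 4, 5, 6, 8, 13}

Start with {4}.
From 4 via ε: add 0.
From 0 via ε: add 13.
From 13 via ε: add 5.
From 5 via ε: add 2.
From 2 via ε: add 8.
From 8 via ε: add 1.
From 1 via ε: add 6.
No new states can be added; the closed set is {0, 1, 2, 4, 5, 6, 8, 13}.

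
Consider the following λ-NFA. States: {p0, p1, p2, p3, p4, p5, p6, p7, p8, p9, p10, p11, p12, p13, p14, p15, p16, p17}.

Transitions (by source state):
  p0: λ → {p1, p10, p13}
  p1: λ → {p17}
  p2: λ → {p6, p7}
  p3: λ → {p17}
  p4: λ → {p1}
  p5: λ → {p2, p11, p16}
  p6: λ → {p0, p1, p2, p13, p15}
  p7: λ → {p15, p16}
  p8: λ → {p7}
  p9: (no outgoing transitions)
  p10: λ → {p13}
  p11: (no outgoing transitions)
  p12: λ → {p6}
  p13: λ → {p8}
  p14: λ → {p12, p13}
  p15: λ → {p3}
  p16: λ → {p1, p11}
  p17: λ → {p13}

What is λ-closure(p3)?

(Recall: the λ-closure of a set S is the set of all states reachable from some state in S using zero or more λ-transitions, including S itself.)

{p1, p3, p7, p8, p11, p13, p15, p16, p17}

Start with {p3}.
From p3 via λ: add p17.
From p17 via λ: add p13.
From p13 via λ: add p8.
From p8 via λ: add p7.
From p7 via λ: add p15, p16.
From p16 via λ: add p1, p11.
No new states can be added; the closed set is {p1, p3, p7, p8, p11, p13, p15, p16, p17}.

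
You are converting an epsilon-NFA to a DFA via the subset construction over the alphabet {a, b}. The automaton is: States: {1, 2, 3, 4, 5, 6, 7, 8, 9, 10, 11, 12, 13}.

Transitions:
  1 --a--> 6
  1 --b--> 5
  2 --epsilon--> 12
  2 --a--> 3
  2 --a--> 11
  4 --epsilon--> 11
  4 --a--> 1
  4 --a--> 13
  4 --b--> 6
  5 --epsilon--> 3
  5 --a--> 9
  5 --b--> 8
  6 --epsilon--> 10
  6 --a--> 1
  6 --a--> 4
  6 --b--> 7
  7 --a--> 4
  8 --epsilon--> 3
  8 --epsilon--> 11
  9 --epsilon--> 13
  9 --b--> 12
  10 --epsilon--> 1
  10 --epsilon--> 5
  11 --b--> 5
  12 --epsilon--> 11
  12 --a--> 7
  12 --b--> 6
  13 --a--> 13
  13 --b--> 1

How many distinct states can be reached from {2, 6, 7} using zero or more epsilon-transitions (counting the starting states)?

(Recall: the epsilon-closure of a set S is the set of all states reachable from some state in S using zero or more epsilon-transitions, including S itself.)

Start with {2, 6, 7}.
From 2 via epsilon: add 12.
From 6 via epsilon: add 10.
From 10 via epsilon: add 1, 5.
From 12 via epsilon: add 11.
From 5 via epsilon: add 3.
epsilon-closure = {1, 2, 3, 5, 6, 7, 10, 11, 12}, which has 9 states.

9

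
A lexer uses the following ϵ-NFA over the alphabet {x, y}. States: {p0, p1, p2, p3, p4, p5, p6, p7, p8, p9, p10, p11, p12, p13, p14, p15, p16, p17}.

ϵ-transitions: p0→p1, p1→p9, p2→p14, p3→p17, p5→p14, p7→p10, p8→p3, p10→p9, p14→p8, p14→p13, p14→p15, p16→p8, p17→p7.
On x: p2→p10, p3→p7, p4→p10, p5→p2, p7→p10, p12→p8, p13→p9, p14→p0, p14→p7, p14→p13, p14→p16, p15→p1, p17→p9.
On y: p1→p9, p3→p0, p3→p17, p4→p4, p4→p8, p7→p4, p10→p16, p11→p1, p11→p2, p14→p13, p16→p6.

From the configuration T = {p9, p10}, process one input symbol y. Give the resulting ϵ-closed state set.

p10 on y → {p16}.
No y-transition from p9.
Union after reading y: {p16}.
Now take the ϵ-closure:
From p16 via ϵ: add p8.
From p8 via ϵ: add p3.
From p3 via ϵ: add p17.
From p17 via ϵ: add p7.
From p7 via ϵ: add p10.
From p10 via ϵ: add p9.
No new states can be added; the closed set is {p3, p7, p8, p9, p10, p16, p17}.

{p3, p7, p8, p9, p10, p16, p17}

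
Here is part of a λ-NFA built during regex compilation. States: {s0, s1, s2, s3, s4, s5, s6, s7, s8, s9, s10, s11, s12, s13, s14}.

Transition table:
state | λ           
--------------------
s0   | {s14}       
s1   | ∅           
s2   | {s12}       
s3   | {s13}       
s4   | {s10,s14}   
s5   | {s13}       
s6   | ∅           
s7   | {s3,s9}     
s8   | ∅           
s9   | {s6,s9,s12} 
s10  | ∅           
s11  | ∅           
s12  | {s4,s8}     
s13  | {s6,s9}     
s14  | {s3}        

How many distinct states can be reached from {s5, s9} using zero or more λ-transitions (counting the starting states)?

Start with {s5, s9}.
From s5 via λ: add s13.
From s9 via λ: add s6, s12.
From s12 via λ: add s4, s8.
From s4 via λ: add s10, s14.
From s14 via λ: add s3.
λ-closure = {s3, s4, s5, s6, s8, s9, s10, s12, s13, s14}, which has 10 states.

10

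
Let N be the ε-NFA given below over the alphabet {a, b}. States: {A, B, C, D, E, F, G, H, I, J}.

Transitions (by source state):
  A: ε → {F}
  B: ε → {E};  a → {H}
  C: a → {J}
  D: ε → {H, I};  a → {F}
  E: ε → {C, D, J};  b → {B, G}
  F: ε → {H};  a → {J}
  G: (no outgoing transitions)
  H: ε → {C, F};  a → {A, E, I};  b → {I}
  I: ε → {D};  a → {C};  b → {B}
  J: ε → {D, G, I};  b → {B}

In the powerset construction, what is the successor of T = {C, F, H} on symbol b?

{C, D, F, H, I}

H on b → {I}.
No b-transition from C, F.
Union after reading b: {I}.
Now take the ε-closure:
From I via ε: add D.
From D via ε: add H.
From H via ε: add C, F.
No new states can be added; the closed set is {C, D, F, H, I}.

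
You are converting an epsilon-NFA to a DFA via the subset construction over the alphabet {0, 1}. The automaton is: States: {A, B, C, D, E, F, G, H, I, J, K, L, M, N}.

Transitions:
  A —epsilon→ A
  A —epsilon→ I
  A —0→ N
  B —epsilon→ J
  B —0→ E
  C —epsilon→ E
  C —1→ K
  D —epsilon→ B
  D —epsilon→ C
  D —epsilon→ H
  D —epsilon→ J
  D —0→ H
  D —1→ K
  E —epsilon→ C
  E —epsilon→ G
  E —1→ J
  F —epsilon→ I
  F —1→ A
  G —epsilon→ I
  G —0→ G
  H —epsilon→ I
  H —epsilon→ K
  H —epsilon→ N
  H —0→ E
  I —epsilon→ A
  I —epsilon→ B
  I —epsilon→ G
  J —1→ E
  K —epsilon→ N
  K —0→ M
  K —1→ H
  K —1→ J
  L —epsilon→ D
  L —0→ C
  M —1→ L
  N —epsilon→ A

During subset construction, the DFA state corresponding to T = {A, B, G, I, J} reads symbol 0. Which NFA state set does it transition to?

A on 0 → {N}.
B on 0 → {E}.
G on 0 → {G}.
No 0-transition from I, J.
Union after reading 0: {E, G, N}.
Now take the epsilon-closure:
From E via epsilon: add C.
From G via epsilon: add I.
From N via epsilon: add A.
From I via epsilon: add B.
From B via epsilon: add J.
No new states can be added; the closed set is {A, B, C, E, G, I, J, N}.

{A, B, C, E, G, I, J, N}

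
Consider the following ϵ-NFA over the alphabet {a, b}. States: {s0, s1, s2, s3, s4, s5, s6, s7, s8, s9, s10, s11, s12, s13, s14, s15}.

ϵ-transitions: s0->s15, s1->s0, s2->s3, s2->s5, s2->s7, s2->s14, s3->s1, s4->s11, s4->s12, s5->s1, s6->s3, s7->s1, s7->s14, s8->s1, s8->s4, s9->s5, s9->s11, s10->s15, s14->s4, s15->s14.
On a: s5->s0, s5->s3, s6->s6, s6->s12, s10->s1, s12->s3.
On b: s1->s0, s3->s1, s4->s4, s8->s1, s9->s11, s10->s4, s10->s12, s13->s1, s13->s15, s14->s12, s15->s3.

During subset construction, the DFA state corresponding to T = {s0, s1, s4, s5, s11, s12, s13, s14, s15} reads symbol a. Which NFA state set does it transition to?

{s0, s1, s3, s4, s11, s12, s14, s15}

s5 on a → {s0, s3}.
s12 on a → {s3}.
No a-transition from s0, s1, s4, s11, s13, s14, s15.
Union after reading a: {s0, s3}.
Now take the ϵ-closure:
From s0 via ϵ: add s15.
From s3 via ϵ: add s1.
From s15 via ϵ: add s14.
From s14 via ϵ: add s4.
From s4 via ϵ: add s11, s12.
No new states can be added; the closed set is {s0, s1, s3, s4, s11, s12, s14, s15}.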